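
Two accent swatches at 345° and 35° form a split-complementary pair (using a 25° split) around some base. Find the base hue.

The accents sit 25° either side of the complement, so the complement is their short-arc midpoint on the wheel.
Short-arc midpoint of 345° and 35°: 10°.
Base is 180° from the complement: 10 − 180 = -170 → -170 + 360 = 190°

190°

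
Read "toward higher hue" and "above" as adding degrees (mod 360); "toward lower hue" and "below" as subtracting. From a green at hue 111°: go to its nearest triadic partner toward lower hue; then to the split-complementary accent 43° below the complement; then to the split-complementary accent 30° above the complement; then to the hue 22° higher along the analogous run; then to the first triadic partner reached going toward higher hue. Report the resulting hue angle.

120°

triadic ↓ −120°: 111 − 120 = -9 → -9 + 360 = 351°
split-comp 43° ↓ +137°: 351 + 137 = 488 → 488 − 360 = 128°
split-comp 30° ↑ +210°: 128 + 210 = 338°
analog 22° ↑ +22°: 338 + 22 = 360 → 360 − 360 = 0°
triadic ↑ +120°: 0 + 120 = 120°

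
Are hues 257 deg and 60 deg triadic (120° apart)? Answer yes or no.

no

Angular distance: |257 − 60| = 197; shorter arc = 360 − 197 = 163°.
Triadic (120° apart) requires 120°.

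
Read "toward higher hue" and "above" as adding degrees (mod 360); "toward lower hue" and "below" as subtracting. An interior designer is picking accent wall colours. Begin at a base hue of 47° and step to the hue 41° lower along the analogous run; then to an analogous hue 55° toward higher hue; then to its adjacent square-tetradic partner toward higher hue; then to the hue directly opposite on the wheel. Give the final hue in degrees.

analog 41° ↓ −41°: 47 − 41 = 6°
analog 55° ↑ +55°: 6 + 55 = 61°
square ↑ +90°: 61 + 90 = 151°
complement +180°: 151 + 180 = 331°

331°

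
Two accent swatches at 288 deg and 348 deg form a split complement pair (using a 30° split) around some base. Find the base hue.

138°

The accents sit 30° either side of the complement, so the complement is their short-arc midpoint on the wheel.
Short-arc midpoint of 288° and 348°: 318°.
Base is 180° from the complement: 318 − 180 = 138°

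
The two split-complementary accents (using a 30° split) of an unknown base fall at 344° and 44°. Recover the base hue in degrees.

The accents sit 30° either side of the complement, so the complement is their short-arc midpoint on the wheel.
Short-arc midpoint of 344° and 44°: 14°.
Base is 180° from the complement: 14 − 180 = -166 → -166 + 360 = 194°

194°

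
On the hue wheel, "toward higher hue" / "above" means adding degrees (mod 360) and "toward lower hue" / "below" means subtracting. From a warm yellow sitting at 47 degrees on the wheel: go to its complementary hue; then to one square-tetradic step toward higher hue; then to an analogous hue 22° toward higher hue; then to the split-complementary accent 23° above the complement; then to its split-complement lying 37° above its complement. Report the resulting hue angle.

+180° (complement): 47 + 180 = 227°
+90° (square ↑): 227 + 90 = 317°
+22° (analog 22° ↑): 317 + 22 = 339°
+203° (split-comp 23° ↑): 339 + 203 = 542 → 542 − 360 = 182°
+217° (split-comp 37° ↑): 182 + 217 = 399 → 399 − 360 = 39°

39°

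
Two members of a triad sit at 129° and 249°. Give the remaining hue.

9°

A triad spaces three hues 120° apart.
The full set is {9°, 129°, 249°}.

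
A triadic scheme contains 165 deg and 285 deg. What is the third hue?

A triad spaces three hues 120° apart.
The full set is {45°, 165°, 285°}.

45°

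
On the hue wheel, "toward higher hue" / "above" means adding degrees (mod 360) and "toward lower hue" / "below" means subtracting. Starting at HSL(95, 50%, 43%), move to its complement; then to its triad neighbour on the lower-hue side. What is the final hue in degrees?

155°

complement +180°: 95 + 180 = 275°
triadic ↓ −120°: 275 − 120 = 155°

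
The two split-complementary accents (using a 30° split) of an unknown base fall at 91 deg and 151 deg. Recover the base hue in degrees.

The accents sit 30° either side of the complement, so the complement is their short-arc midpoint on the wheel.
Short-arc midpoint of 91° and 151°: 121°.
Base is 180° from the complement: 121 − 180 = -59 → -59 + 360 = 301°

301°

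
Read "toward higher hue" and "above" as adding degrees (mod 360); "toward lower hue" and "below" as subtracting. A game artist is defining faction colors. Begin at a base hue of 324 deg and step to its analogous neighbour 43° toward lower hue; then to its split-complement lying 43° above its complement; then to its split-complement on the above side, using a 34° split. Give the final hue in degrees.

324 − 43 = 281°   (analog 43° ↓)
281 + 223 = 504 → 504 − 360 = 144°   (split-comp 43° ↑)
144 + 214 = 358°   (split-comp 34° ↑)

358°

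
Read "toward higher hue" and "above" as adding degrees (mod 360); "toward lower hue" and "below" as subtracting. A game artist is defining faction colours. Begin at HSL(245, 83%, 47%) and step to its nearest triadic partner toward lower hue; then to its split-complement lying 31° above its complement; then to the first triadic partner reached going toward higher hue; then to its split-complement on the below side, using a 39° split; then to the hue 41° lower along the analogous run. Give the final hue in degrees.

196°

triadic ↓ −120°: 245 − 120 = 125°
split-comp 31° ↑ +211°: 125 + 211 = 336°
triadic ↑ +120°: 336 + 120 = 456 → 456 − 360 = 96°
split-comp 39° ↓ +141°: 96 + 141 = 237°
analog 41° ↓ −41°: 237 − 41 = 196°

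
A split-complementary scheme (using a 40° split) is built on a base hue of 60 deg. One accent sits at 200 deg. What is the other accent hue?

280°

Split-complementary hues sit 40° either side of the complement.
Complement of the base 60°: 60 + 180 = 240°
The given accent 200° is 40° one side of 240°; the other accent sits 40° the other side: 240 + 40 = 280°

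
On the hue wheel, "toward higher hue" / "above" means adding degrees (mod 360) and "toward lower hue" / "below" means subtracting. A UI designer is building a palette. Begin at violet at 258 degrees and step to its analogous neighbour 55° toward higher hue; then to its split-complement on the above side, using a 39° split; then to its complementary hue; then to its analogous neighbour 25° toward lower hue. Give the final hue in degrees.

analog 55° ↑ +55°: 258 + 55 = 313°
split-comp 39° ↑ +219°: 313 + 219 = 532 → 532 − 360 = 172°
complement +180°: 172 + 180 = 352°
analog 25° ↓ −25°: 352 − 25 = 327°

327°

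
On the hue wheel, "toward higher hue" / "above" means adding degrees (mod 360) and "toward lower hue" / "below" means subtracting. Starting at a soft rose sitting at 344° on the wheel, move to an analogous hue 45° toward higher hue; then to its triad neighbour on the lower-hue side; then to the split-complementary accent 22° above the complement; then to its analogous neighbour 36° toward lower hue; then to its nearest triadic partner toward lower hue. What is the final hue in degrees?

analog 45° ↑ +45°: 344 + 45 = 389 → 389 − 360 = 29°
triadic ↓ −120°: 29 − 120 = -91 → -91 + 360 = 269°
split-comp 22° ↑ +202°: 269 + 202 = 471 → 471 − 360 = 111°
analog 36° ↓ −36°: 111 − 36 = 75°
triadic ↓ −120°: 75 − 120 = -45 → -45 + 360 = 315°

315°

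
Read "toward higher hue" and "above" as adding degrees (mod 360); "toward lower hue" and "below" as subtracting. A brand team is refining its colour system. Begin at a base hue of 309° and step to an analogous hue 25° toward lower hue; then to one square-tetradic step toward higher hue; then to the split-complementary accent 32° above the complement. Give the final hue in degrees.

309 − 25 = 284°   (analog 25° ↓)
284 + 90 = 374 → 374 − 360 = 14°   (square ↑)
14 + 212 = 226°   (split-comp 32° ↑)

226°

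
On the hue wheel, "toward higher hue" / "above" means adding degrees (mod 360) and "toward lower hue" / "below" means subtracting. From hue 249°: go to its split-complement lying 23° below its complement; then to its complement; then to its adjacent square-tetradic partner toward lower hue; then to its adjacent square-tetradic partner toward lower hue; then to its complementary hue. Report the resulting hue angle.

226°

249 + 157 = 406 → 406 − 360 = 46°   (split-comp 23° ↓)
46 + 180 = 226°   (complement)
226 − 90 = 136°   (square ↓)
136 − 90 = 46°   (square ↓)
46 + 180 = 226°   (complement)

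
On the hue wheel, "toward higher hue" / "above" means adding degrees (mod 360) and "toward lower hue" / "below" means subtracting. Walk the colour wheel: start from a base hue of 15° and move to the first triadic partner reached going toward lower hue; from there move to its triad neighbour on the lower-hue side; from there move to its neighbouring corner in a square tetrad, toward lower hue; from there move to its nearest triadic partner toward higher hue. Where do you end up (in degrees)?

triadic ↓ −120°: 15 − 120 = -105 → -105 + 360 = 255°
triadic ↓ −120°: 255 − 120 = 135°
square ↓ −90°: 135 − 90 = 45°
triadic ↑ +120°: 45 + 120 = 165°

165°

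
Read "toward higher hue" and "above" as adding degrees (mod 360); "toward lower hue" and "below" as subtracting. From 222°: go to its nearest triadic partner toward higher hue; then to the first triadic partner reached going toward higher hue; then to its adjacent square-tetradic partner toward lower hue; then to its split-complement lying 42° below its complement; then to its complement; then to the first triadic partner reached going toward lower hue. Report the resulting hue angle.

210°

triadic ↑ +120°: 222 + 120 = 342°
triadic ↑ +120°: 342 + 120 = 462 → 462 − 360 = 102°
square ↓ −90°: 102 − 90 = 12°
split-comp 42° ↓ +138°: 12 + 138 = 150°
complement +180°: 150 + 180 = 330°
triadic ↓ −120°: 330 − 120 = 210°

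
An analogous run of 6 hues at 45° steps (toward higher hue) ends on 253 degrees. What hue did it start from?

28°

5 steps of 45° (toward higher hue) give a net shift of +225°.
Start = end − shift: 253 − 225 = 28°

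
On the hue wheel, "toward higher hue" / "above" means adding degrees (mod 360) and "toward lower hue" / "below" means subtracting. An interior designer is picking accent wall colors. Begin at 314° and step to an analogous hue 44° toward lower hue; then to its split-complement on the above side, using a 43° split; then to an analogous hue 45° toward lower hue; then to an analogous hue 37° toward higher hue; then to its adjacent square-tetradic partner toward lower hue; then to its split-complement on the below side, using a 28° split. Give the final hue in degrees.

187°

−44° (analog 44° ↓): 314 − 44 = 270°
+223° (split-comp 43° ↑): 270 + 223 = 493 → 493 − 360 = 133°
−45° (analog 45° ↓): 133 − 45 = 88°
+37° (analog 37° ↑): 88 + 37 = 125°
−90° (square ↓): 125 − 90 = 35°
+152° (split-comp 28° ↓): 35 + 152 = 187°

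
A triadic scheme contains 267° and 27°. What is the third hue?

147°

A triad spaces three hues 120° apart.
The full set is {27°, 147°, 267°}.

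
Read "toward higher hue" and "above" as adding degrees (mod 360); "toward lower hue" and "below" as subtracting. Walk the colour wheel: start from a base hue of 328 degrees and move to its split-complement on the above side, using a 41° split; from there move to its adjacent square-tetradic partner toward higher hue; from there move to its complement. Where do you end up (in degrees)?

+221° (split-comp 41° ↑): 328 + 221 = 549 → 549 − 360 = 189°
+90° (square ↑): 189 + 90 = 279°
+180° (complement): 279 + 180 = 459 → 459 − 360 = 99°

99°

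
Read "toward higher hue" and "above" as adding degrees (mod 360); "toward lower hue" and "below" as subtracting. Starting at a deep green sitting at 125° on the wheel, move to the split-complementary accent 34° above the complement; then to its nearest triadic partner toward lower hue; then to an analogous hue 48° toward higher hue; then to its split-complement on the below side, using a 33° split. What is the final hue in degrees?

+214° (split-comp 34° ↑): 125 + 214 = 339°
−120° (triadic ↓): 339 − 120 = 219°
+48° (analog 48° ↑): 219 + 48 = 267°
+147° (split-comp 33° ↓): 267 + 147 = 414 → 414 − 360 = 54°

54°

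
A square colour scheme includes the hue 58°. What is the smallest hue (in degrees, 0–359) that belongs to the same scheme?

58°

A square tetradic scheme places four hues every 90°.
The full set through 58° is {58°, 148°, 238°, 328°}.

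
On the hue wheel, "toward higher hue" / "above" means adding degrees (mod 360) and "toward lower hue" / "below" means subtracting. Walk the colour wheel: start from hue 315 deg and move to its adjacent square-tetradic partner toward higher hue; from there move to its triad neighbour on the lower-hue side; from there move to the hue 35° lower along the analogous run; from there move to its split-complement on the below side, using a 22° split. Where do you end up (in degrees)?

315 + 90 = 405 → 405 − 360 = 45°   (square ↑)
45 − 120 = -75 → -75 + 360 = 285°   (triadic ↓)
285 − 35 = 250°   (analog 35° ↓)
250 + 158 = 408 → 408 − 360 = 48°   (split-comp 22° ↓)

48°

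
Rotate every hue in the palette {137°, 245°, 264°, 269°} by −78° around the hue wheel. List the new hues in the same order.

59°, 167°, 186°, 191°

137 − 78 = 59°
245 − 78 = 167°
264 − 78 = 186°
269 − 78 = 191°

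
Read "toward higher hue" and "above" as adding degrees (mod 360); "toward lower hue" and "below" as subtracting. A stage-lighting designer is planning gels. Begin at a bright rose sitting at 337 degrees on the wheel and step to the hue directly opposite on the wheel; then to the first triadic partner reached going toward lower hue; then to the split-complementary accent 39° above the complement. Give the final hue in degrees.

256°

337 + 180 = 517 → 517 − 360 = 157°   (complement)
157 − 120 = 37°   (triadic ↓)
37 + 219 = 256°   (split-comp 39° ↑)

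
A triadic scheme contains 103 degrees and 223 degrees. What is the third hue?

343°

A triad spaces three hues 120° apart.
The full set is {103°, 223°, 343°}.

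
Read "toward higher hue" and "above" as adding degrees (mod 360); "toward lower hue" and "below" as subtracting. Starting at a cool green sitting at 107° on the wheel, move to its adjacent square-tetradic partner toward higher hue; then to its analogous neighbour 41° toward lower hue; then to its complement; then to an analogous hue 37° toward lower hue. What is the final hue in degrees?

107 + 90 = 197°   (square ↑)
197 − 41 = 156°   (analog 41° ↓)
156 + 180 = 336°   (complement)
336 − 37 = 299°   (analog 37° ↓)

299°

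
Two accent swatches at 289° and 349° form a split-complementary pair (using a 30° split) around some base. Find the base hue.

The accents sit 30° either side of the complement, so the complement is their short-arc midpoint on the wheel.
Short-arc midpoint of 289° and 349°: 319°.
Base is 180° from the complement: 319 − 180 = 139°

139°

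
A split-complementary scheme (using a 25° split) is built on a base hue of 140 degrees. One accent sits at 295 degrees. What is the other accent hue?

345°

Split-complementary hues sit 25° either side of the complement.
Complement of the base 140°: 140 + 180 = 320°
The given accent 295° is 25° one side of 320°; the other accent sits 25° the other side: 320 + 25 = 345°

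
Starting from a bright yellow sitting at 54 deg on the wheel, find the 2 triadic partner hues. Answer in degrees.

A triad places three hues 120° apart.
54 + 120 = 174°
54 + 240 = 294°

174° and 294°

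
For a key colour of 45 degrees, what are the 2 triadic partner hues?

A triad places three hues 120° apart.
45 + 120 = 165°
45 + 240 = 285°

165° and 285°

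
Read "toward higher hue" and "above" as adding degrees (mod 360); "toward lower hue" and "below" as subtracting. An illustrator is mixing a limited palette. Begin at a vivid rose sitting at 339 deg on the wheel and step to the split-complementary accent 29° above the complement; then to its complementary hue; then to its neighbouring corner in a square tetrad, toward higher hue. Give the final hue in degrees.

+209° (split-comp 29° ↑): 339 + 209 = 548 → 548 − 360 = 188°
+180° (complement): 188 + 180 = 368 → 368 − 360 = 8°
+90° (square ↑): 8 + 90 = 98°

98°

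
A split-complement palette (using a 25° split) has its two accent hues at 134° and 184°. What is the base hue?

339°

The accents sit 25° either side of the complement, so the complement is their short-arc midpoint on the wheel.
Short-arc midpoint of 134° and 184°: 159°.
Base is 180° from the complement: 159 − 180 = -21 → -21 + 360 = 339°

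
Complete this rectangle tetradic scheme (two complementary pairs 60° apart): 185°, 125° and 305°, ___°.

5°

A rectangular tetradic uses two complementary pairs 60° apart: offsets 0°, 60°, 180°, 240°.
Among {125°, 185°, 305°}, 305° and 125° are a 180° pair.
The remaining hue 185° needs its own complement: 185 + 180 = 365 → 365 − 360 = 5°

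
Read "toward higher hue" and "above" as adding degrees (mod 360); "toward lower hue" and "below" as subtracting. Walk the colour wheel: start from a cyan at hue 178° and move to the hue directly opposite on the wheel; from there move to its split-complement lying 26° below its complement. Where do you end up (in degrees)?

152°

+180° (complement): 178 + 180 = 358°
+154° (split-comp 26° ↓): 358 + 154 = 512 → 512 − 360 = 152°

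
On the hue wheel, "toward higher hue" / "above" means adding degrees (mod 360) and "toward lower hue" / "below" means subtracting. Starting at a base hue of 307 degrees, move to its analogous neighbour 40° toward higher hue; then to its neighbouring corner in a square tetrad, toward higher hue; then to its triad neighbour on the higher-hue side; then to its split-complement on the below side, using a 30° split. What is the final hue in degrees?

307 + 40 = 347°   (analog 40° ↑)
347 + 90 = 437 → 437 − 360 = 77°   (square ↑)
77 + 120 = 197°   (triadic ↑)
197 + 150 = 347°   (split-comp 30° ↓)

347°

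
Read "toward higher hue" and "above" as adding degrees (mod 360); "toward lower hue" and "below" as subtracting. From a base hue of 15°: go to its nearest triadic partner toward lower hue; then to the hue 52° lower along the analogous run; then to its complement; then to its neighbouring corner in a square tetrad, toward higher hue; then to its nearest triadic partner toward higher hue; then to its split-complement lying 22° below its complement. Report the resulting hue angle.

31°

15 − 120 = -105 → -105 + 360 = 255°   (triadic ↓)
255 − 52 = 203°   (analog 52° ↓)
203 + 180 = 383 → 383 − 360 = 23°   (complement)
23 + 90 = 113°   (square ↑)
113 + 120 = 233°   (triadic ↑)
233 + 158 = 391 → 391 − 360 = 31°   (split-comp 22° ↓)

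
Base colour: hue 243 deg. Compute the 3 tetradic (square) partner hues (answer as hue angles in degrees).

A square tetradic scheme places four hues every 90°.
243 + 90 = 333°
243 + 180 = 423 → 423 − 360 = 63°
243 + 270 = 513 → 513 − 360 = 153°

333°, 63°, 153°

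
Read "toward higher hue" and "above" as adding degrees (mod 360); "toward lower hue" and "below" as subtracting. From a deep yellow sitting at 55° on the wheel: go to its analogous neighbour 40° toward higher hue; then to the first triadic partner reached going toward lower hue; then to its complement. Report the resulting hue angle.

55 + 40 = 95°   (analog 40° ↑)
95 − 120 = -25 → -25 + 360 = 335°   (triadic ↓)
335 + 180 = 515 → 515 − 360 = 155°   (complement)

155°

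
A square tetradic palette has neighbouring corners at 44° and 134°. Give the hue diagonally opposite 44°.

A square tetradic scheme places four hues 90° apart; opposite corners are 180° apart.
44 + 180 = 224°

224°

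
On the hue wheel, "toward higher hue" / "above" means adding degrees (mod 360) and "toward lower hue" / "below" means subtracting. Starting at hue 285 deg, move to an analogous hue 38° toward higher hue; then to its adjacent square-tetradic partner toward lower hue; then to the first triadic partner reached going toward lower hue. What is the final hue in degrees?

113°

+38° (analog 38° ↑): 285 + 38 = 323°
−90° (square ↓): 323 − 90 = 233°
−120° (triadic ↓): 233 − 120 = 113°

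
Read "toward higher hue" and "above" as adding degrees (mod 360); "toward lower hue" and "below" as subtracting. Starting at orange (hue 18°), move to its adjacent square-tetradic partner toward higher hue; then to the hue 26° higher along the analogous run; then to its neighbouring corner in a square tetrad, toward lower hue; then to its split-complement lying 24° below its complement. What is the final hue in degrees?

+90° (square ↑): 18 + 90 = 108°
+26° (analog 26° ↑): 108 + 26 = 134°
−90° (square ↓): 134 − 90 = 44°
+156° (split-comp 24° ↓): 44 + 156 = 200°

200°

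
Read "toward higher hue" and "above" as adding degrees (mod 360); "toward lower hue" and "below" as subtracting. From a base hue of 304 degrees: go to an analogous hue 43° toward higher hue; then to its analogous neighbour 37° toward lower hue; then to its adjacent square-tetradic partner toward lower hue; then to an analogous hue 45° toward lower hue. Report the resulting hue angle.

175°

analog 43° ↑ +43°: 304 + 43 = 347°
analog 37° ↓ −37°: 347 − 37 = 310°
square ↓ −90°: 310 − 90 = 220°
analog 45° ↓ −45°: 220 − 45 = 175°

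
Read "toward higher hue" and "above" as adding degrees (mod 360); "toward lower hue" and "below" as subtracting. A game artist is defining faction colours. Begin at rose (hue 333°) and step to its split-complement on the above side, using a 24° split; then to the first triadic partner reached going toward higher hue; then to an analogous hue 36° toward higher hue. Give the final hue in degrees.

+204° (split-comp 24° ↑): 333 + 204 = 537 → 537 − 360 = 177°
+120° (triadic ↑): 177 + 120 = 297°
+36° (analog 36° ↑): 297 + 36 = 333°

333°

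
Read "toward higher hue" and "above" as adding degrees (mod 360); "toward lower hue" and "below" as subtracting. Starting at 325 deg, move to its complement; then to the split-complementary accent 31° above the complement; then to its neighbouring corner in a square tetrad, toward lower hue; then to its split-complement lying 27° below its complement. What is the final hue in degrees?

59°

complement +180°: 325 + 180 = 505 → 505 − 360 = 145°
split-comp 31° ↑ +211°: 145 + 211 = 356°
square ↓ −90°: 356 − 90 = 266°
split-comp 27° ↓ +153°: 266 + 153 = 419 → 419 − 360 = 59°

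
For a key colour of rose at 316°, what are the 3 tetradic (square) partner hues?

316 + 90 = 406 → 406 − 360 = 46°
316 + 180 = 496 → 496 − 360 = 136°
316 + 270 = 586 → 586 − 360 = 226°

46°, 136° and 226°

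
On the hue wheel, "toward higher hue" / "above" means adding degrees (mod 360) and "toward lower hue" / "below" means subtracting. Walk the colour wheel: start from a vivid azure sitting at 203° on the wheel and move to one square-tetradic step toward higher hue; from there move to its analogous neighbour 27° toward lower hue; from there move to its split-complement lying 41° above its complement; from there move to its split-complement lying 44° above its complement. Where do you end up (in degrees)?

203 + 90 = 293°   (square ↑)
293 − 27 = 266°   (analog 27° ↓)
266 + 221 = 487 → 487 − 360 = 127°   (split-comp 41° ↑)
127 + 224 = 351°   (split-comp 44° ↑)

351°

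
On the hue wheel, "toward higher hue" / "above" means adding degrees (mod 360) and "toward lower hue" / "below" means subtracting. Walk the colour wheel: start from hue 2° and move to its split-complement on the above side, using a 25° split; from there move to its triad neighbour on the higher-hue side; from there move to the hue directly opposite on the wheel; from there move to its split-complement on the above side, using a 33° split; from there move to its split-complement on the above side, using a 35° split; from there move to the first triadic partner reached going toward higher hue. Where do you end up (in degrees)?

335°

split-comp 25° ↑ +205°: 2 + 205 = 207°
triadic ↑ +120°: 207 + 120 = 327°
complement +180°: 327 + 180 = 507 → 507 − 360 = 147°
split-comp 33° ↑ +213°: 147 + 213 = 360 → 360 − 360 = 0°
split-comp 35° ↑ +215°: 0 + 215 = 215°
triadic ↑ +120°: 215 + 120 = 335°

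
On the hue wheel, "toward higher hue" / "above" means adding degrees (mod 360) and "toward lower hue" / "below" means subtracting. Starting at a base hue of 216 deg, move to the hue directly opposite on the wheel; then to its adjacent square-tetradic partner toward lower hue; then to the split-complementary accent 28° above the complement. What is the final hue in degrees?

+180° (complement): 216 + 180 = 396 → 396 − 360 = 36°
−90° (square ↓): 36 − 90 = -54 → -54 + 360 = 306°
+208° (split-comp 28° ↑): 306 + 208 = 514 → 514 − 360 = 154°

154°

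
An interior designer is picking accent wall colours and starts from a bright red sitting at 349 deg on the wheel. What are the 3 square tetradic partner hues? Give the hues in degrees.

79°, 169°, 259°

A square tetradic scheme places four hues every 90°.
349 + 90 = 439 → 439 − 360 = 79°
349 + 180 = 529 → 529 − 360 = 169°
349 + 270 = 619 → 619 − 360 = 259°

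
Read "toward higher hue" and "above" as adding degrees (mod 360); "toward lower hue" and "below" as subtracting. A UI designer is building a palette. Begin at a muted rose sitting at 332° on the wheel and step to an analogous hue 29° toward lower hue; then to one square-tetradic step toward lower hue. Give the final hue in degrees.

332 − 29 = 303°   (analog 29° ↓)
303 − 90 = 213°   (square ↓)

213°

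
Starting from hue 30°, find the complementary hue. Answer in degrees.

The complement sits 180° across the wheel.
30 + 180 = 210°

210°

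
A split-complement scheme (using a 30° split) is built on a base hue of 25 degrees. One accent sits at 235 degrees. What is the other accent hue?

Split-complementary hues sit 30° either side of the complement.
Complement of the base 25°: 25 + 180 = 205°
The given accent 235° is 30° one side of 205°; the other accent sits 30° the other side: 205 − 30 = 175°

175°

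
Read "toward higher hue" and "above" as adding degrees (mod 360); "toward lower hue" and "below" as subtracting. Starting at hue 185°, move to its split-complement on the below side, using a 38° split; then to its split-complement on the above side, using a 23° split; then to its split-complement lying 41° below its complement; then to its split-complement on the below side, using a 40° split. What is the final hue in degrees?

split-comp 38° ↓ +142°: 185 + 142 = 327°
split-comp 23° ↑ +203°: 327 + 203 = 530 → 530 − 360 = 170°
split-comp 41° ↓ +139°: 170 + 139 = 309°
split-comp 40° ↓ +140°: 309 + 140 = 449 → 449 − 360 = 89°

89°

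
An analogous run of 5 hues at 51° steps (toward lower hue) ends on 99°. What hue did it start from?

4 steps of 51° (toward lower hue) give a net shift of −204°.
Start = end − shift: 99 + 204 = 303°

303°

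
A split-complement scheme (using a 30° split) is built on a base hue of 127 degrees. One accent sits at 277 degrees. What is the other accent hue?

337°

Split-complementary hues sit 30° either side of the complement.
Complement of the base 127°: 127 + 180 = 307°
The given accent 277° is 30° one side of 307°; the other accent sits 30° the other side: 307 + 30 = 337°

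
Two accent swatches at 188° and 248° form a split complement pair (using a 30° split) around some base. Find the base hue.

The accents sit 30° either side of the complement, so the complement is their short-arc midpoint on the wheel.
Short-arc midpoint of 188° and 248°: 218°.
Base is 180° from the complement: 218 − 180 = 38°

38°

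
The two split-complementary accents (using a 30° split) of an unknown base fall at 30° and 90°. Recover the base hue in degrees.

The accents sit 30° either side of the complement, so the complement is their short-arc midpoint on the wheel.
Short-arc midpoint of 30° and 90°: 60°.
Base is 180° from the complement: 60 − 180 = -120 → -120 + 360 = 240°

240°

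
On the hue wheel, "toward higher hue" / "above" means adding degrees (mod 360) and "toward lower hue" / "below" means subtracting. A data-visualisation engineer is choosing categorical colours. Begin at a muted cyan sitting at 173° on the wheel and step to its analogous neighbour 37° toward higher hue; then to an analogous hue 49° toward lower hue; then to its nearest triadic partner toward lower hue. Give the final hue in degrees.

41°

173 + 37 = 210°   (analog 37° ↑)
210 − 49 = 161°   (analog 49° ↓)
161 − 120 = 41°   (triadic ↓)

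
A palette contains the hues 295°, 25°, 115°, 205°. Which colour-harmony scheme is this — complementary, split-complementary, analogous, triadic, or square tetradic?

square tetradic

Sort the hues: 25°, 115°, 205°, 295°.
Successive gaps around the wheel: 90°, 90°, 90°, 90°.
Four hues every 90° form a square tetradic scheme.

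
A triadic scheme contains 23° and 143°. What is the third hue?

A triad spaces three hues 120° apart.
The full set is {23°, 143°, 263°}.

263°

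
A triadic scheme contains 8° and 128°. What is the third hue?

248°

A triad spaces three hues 120° apart.
The full set is {8°, 128°, 248°}.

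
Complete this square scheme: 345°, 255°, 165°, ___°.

A square tetradic scheme places four hues every 90°.
The full set through 165° is {75°, 165°, 255°, 345°}.
Given {165°, 255°, 345°}, the missing hue is 75°.

75°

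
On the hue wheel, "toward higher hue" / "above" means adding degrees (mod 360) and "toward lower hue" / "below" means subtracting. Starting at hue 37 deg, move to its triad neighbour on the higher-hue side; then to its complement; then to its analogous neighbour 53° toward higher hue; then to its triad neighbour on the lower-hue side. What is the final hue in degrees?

37 + 120 = 157°   (triadic ↑)
157 + 180 = 337°   (complement)
337 + 53 = 390 → 390 − 360 = 30°   (analog 53° ↑)
30 − 120 = -90 → -90 + 360 = 270°   (triadic ↓)

270°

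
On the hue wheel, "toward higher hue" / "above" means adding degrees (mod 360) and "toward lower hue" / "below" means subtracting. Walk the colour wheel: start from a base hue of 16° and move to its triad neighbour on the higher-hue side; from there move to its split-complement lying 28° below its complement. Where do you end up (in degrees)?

triadic ↑ +120°: 16 + 120 = 136°
split-comp 28° ↓ +152°: 136 + 152 = 288°

288°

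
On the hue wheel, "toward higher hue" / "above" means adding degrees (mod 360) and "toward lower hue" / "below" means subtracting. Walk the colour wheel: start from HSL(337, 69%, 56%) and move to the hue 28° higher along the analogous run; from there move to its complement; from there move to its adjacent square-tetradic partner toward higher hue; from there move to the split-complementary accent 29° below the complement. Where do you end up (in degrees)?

analog 28° ↑ +28°: 337 + 28 = 365 → 365 − 360 = 5°
complement +180°: 5 + 180 = 185°
square ↑ +90°: 185 + 90 = 275°
split-comp 29° ↓ +151°: 275 + 151 = 426 → 426 − 360 = 66°

66°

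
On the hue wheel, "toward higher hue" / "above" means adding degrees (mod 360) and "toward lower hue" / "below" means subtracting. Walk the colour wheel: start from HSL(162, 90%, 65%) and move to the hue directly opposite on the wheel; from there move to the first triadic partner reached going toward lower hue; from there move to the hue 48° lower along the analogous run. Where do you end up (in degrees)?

complement +180°: 162 + 180 = 342°
triadic ↓ −120°: 342 − 120 = 222°
analog 48° ↓ −48°: 222 − 48 = 174°

174°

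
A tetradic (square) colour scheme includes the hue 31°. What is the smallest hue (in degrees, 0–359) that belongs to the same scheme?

A square tetradic scheme places four hues every 90°.
The full set through 31° is {31°, 121°, 211°, 301°}.

31°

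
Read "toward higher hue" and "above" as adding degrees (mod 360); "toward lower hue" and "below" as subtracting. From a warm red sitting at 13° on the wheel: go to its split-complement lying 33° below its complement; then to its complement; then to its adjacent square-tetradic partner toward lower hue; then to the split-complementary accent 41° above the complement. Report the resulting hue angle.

+147° (split-comp 33° ↓): 13 + 147 = 160°
+180° (complement): 160 + 180 = 340°
−90° (square ↓): 340 − 90 = 250°
+221° (split-comp 41° ↑): 250 + 221 = 471 → 471 − 360 = 111°

111°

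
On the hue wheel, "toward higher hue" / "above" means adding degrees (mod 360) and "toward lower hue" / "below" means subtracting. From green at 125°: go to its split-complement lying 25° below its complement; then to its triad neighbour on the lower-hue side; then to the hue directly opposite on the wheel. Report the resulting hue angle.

340°

125 + 155 = 280°   (split-comp 25° ↓)
280 − 120 = 160°   (triadic ↓)
160 + 180 = 340°   (complement)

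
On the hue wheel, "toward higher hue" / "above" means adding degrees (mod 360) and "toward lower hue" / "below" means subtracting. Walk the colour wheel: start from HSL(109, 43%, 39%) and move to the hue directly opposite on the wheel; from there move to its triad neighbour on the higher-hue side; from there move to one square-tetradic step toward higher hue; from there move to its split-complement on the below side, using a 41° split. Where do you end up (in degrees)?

complement +180°: 109 + 180 = 289°
triadic ↑ +120°: 289 + 120 = 409 → 409 − 360 = 49°
square ↑ +90°: 49 + 90 = 139°
split-comp 41° ↓ +139°: 139 + 139 = 278°

278°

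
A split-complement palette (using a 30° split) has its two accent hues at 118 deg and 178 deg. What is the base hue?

328°

The accents sit 30° either side of the complement, so the complement is their short-arc midpoint on the wheel.
Short-arc midpoint of 118° and 178°: 148°.
Base is 180° from the complement: 148 − 180 = -32 → -32 + 360 = 328°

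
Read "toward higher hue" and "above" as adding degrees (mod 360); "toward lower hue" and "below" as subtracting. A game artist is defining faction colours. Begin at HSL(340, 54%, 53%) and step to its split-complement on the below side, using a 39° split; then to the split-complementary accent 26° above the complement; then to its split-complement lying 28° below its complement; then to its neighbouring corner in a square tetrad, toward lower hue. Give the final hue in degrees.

29°

+141° (split-comp 39° ↓): 340 + 141 = 481 → 481 − 360 = 121°
+206° (split-comp 26° ↑): 121 + 206 = 327°
+152° (split-comp 28° ↓): 327 + 152 = 479 → 479 − 360 = 119°
−90° (square ↓): 119 − 90 = 29°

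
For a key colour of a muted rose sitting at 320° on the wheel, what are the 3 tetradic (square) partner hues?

50°, 140° and 230°

320 + 90 = 410 → 410 − 360 = 50°
320 + 180 = 500 → 500 − 360 = 140°
320 + 270 = 590 → 590 − 360 = 230°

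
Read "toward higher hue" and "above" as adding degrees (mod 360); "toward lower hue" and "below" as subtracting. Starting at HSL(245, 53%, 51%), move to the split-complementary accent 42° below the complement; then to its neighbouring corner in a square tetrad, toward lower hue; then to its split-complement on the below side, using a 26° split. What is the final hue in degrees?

87°

+138° (split-comp 42° ↓): 245 + 138 = 383 → 383 − 360 = 23°
−90° (square ↓): 23 − 90 = -67 → -67 + 360 = 293°
+154° (split-comp 26° ↓): 293 + 154 = 447 → 447 − 360 = 87°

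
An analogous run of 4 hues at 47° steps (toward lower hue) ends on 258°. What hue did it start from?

3 steps of 47° (toward lower hue) give a net shift of −141°.
Start = end − shift: 258 + 141 = 399 → 399 − 360 = 39°

39°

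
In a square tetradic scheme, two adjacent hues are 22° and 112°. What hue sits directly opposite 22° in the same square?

202°

A square tetradic scheme places four hues 90° apart; opposite corners are 180° apart.
22 + 180 = 202°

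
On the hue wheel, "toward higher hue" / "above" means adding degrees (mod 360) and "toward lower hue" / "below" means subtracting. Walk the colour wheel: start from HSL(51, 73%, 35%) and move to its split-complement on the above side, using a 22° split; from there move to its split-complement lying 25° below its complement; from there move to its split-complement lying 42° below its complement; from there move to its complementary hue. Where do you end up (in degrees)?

6°

+202° (split-comp 22° ↑): 51 + 202 = 253°
+155° (split-comp 25° ↓): 253 + 155 = 408 → 408 − 360 = 48°
+138° (split-comp 42° ↓): 48 + 138 = 186°
+180° (complement): 186 + 180 = 366 → 366 − 360 = 6°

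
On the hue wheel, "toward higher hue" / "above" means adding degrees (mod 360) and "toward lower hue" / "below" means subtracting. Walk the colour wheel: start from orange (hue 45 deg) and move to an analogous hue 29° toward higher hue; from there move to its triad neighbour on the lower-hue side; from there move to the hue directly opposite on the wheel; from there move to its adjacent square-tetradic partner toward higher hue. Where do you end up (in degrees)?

224°

+29° (analog 29° ↑): 45 + 29 = 74°
−120° (triadic ↓): 74 − 120 = -46 → -46 + 360 = 314°
+180° (complement): 314 + 180 = 494 → 494 − 360 = 134°
+90° (square ↑): 134 + 90 = 224°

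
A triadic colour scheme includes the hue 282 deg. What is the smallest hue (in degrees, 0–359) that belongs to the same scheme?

42°

A triad places three hues 120° apart.
The full set through 282° is {42°, 162°, 282°}.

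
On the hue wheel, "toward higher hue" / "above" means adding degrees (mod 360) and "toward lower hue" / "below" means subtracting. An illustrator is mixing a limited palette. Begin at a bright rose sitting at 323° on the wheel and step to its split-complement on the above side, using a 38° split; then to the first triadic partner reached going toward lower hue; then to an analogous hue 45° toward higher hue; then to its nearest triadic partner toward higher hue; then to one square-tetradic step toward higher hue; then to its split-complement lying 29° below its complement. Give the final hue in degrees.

323 + 218 = 541 → 541 − 360 = 181°   (split-comp 38° ↑)
181 − 120 = 61°   (triadic ↓)
61 + 45 = 106°   (analog 45° ↑)
106 + 120 = 226°   (triadic ↑)
226 + 90 = 316°   (square ↑)
316 + 151 = 467 → 467 − 360 = 107°   (split-comp 29° ↓)

107°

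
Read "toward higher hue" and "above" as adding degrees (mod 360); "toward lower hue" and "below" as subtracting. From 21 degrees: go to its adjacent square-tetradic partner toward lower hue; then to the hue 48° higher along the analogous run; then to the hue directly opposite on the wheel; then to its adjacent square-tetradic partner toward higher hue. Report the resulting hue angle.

249°

21 − 90 = -69 → -69 + 360 = 291°   (square ↓)
291 + 48 = 339°   (analog 48° ↑)
339 + 180 = 519 → 519 − 360 = 159°   (complement)
159 + 90 = 249°   (square ↑)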